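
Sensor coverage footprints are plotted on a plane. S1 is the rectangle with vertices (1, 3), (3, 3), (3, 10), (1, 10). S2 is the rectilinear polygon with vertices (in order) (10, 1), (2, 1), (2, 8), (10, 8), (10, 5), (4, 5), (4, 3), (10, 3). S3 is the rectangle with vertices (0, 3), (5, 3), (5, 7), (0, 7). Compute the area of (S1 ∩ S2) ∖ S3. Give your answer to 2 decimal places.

|S1 ∩ S2| = 5.
|(S1 ∩ S2) ∩ S3| = 4.
|(S1 ∩ S2) ∖ S3| = 5 − 4 = 1.00.

1.00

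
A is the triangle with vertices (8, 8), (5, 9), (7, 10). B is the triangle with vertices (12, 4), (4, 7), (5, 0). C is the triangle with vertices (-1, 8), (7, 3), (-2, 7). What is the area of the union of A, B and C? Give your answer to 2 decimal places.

34.88

By inclusion–exclusion:
Individual areas: |A| = 2.5, |B| = 26.5, |C| = 6.5.
|A∩B| = 0.
|A∩C| = 0.
|B∩C| = 0.6243.
|A∩B∩C| = 0.
|A ∪ B ∪ C| = 35.5 − 0.6243 + 0 = 34.88.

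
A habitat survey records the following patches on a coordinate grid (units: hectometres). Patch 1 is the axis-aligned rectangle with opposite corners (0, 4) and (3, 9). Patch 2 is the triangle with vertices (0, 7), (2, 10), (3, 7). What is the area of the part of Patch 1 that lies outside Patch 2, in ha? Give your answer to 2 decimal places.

11.00

|Patch 1| = 15, |Patch 1∩Patch 2| = 4.
|Patch 1 ∖ Patch 2| = |Patch 1| − |Patch 1∩Patch 2| = 15 − 4 = 11.00.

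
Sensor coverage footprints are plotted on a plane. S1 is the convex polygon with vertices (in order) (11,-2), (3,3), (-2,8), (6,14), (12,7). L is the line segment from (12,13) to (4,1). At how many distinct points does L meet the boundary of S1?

The segment meets the boundary at (4.647,1.971), (9.75,9.625).

2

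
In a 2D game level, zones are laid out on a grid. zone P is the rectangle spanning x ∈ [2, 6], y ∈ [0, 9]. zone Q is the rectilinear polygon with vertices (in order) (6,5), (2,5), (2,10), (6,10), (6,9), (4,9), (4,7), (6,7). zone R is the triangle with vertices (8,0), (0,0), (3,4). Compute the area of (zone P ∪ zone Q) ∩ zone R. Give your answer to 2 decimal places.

The region (zone P ∪ zone Q) ∩ zone R is the polygon with vertices (2,0), (2,2.667), (3,4), (6,1.6), (6,0).
By the shoelace formula its area is 11.73.

11.73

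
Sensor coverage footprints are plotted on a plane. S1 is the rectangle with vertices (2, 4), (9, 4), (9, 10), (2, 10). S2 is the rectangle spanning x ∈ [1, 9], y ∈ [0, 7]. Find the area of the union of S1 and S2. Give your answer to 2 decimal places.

77.00

By inclusion–exclusion:
Individual areas: |S1| = 42, |S2| = 56.
|S1∩S2|: x∈[2,9], y∈[4,7] → 7·3 = 21.
|S1 ∪ S2| = 98 − 21 = 77.00.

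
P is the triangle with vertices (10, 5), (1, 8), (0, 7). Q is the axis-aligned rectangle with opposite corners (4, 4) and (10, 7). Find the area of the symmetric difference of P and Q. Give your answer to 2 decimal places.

|P| = 6, |Q| = 18, |P∩Q| = 2.4.
|P △ Q| = |P| + |Q| − 2·|P∩Q| = 6 + 18 − 4.8 = 19.20.

19.20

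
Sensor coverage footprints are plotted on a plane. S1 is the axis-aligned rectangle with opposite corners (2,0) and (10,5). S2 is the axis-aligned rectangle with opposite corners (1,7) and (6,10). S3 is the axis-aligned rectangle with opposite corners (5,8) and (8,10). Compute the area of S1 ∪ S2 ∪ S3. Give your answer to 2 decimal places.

59.00

By inclusion–exclusion:
Individual areas: |S1| = 40, |S2| = 15, |S3| = 6.
|S1∩S2| = 0 (no overlap).
|S1∩S3| = 0 (no overlap).
|S2∩S3|: x∈[5,6], y∈[8,10] → 1·2 = 2.
|S1∩S2∩S3| = 0.
|S1 ∪ S2 ∪ S3| = 61 − 2 + 0 = 59.00.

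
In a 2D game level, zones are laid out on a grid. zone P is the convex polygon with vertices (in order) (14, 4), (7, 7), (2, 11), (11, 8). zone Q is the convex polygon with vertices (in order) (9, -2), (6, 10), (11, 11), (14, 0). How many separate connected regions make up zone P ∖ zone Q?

2

zone P ∖ zone Q splits into 2 disjoint pieces (area 0.958, area 4.4744).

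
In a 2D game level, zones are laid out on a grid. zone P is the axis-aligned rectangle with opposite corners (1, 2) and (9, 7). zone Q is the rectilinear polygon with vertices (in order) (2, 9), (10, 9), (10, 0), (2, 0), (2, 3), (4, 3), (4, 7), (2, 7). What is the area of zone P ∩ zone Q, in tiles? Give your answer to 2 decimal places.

27.00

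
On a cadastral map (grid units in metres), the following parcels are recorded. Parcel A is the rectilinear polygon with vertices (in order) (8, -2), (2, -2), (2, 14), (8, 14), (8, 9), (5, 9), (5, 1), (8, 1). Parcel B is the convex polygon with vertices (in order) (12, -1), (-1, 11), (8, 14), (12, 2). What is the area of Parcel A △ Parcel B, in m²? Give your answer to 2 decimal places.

90.58

|Parcel A| = 72, |Parcel B| = 79.5, |Parcel A∩Parcel B| = 30.4615.
|Parcel A △ Parcel B| = |Parcel A| + |Parcel B| − 2·|Parcel A∩Parcel B| = 72 + 79.5 − 60.9231 = 90.58.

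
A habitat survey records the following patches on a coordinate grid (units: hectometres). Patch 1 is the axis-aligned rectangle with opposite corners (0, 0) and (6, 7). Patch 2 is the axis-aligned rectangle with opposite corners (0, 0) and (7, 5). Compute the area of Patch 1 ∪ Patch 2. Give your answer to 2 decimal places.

47.00

By inclusion–exclusion:
Individual areas: |Patch 1| = 42, |Patch 2| = 35.
|Patch 1∩Patch 2|: x∈[0,6], y∈[0,5] → 6·5 = 30.
|Patch 1 ∪ Patch 2| = 77 − 30 = 47.00.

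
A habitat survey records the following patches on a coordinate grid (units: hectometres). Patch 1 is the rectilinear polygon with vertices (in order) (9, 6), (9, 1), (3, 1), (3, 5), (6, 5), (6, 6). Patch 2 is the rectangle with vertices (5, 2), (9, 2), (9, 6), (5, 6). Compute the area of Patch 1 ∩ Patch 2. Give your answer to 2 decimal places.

15.00

The intersection is the polygon with vertices (9,2), (5,2), (5,5), (6,5), (6,6), (9,6).
By the shoelace formula its area is 15.00.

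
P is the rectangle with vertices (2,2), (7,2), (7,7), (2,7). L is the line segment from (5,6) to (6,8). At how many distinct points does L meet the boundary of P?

The segment meets the boundary at (5.5,7).

1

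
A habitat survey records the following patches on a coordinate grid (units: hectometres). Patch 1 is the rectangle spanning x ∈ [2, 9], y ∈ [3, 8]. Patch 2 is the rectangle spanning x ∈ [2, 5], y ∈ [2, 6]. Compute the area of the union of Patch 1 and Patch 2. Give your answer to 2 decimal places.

By inclusion–exclusion:
Individual areas: |Patch 1| = 35, |Patch 2| = 12.
|Patch 1∩Patch 2|: x∈[2,5], y∈[3,6] → 3·3 = 9.
|Patch 1 ∪ Patch 2| = 47 − 9 = 38.00.

38.00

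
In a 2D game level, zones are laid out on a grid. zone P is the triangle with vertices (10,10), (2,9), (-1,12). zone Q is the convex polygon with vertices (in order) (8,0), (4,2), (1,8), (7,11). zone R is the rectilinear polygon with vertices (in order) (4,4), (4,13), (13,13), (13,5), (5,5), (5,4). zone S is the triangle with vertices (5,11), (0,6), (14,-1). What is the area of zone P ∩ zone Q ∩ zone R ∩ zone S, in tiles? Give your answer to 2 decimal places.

The intersection is the polygon with vertices (4,9.25), (4,9.5), (5.545,10.273), (6.114,9.514).
By the shoelace formula its area is 1.07.

1.07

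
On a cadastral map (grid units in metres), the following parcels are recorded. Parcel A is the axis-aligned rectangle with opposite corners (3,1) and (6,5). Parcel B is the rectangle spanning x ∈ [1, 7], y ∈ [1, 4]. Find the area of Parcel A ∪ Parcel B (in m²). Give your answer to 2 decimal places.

By inclusion–exclusion:
Individual areas: |Parcel A| = 12, |Parcel B| = 18.
|Parcel A∩Parcel B|: x∈[3,6], y∈[1,4] → 3·3 = 9.
|Parcel A ∪ Parcel B| = 30 − 9 = 21.00.

21.00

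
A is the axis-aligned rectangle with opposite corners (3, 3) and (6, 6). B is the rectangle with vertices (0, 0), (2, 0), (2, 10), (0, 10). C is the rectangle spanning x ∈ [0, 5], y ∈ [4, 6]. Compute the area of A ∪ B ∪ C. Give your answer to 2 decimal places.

31.00

By inclusion–exclusion:
Individual areas: |A| = 9, |B| = 20, |C| = 10.
|A∩B| = 0 (no overlap).
|A∩C|: x∈[3,5], y∈[4,6] → 2·2 = 4.
|B∩C|: x∈[0,2], y∈[4,6] → 2·2 = 4.
|A∩B∩C| = 0.
|A ∪ B ∪ C| = 39 − 8 + 0 = 31.00.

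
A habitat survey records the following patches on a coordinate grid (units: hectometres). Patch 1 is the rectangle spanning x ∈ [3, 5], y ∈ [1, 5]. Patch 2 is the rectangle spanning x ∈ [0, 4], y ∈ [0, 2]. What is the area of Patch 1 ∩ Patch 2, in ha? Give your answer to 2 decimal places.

1.00

|Patch 1∩Patch 2|: x∈[3,4], y∈[1,2] → 1·1 = 1.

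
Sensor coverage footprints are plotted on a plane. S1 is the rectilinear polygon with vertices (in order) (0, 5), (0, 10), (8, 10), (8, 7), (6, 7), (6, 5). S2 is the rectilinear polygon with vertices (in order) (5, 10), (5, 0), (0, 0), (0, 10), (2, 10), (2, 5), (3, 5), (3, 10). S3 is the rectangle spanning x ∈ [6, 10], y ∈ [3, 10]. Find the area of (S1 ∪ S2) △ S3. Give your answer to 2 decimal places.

77.00

|S1 ∪ S2| = 61.
|(S1 ∪ S2) ∩ S3| = 6.
|(S1 ∪ S2) △ S3| = 61 + 28 − 12 = 77.00.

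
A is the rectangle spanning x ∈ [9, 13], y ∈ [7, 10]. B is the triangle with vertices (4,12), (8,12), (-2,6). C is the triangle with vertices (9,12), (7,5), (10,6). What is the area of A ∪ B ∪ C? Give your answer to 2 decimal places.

By inclusion–exclusion:
Individual areas: |A| = 12, |B| = 12, |C| = 9.5.
|A∩B| = 0.
|A∩C| = 1.75.
|B∩C| = 0.
|A∩B∩C| = 0.
|A ∪ B ∪ C| = 33.5 − 1.75 + 0 = 31.75.

31.75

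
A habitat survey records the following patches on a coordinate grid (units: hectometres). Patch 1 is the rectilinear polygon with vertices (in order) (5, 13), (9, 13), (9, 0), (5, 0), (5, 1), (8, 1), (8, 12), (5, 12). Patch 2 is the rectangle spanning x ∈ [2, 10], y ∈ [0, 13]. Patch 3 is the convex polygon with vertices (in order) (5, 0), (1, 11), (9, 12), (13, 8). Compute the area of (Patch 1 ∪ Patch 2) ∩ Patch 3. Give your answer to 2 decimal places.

The region (Patch 1 ∪ Patch 2) ∩ Patch 3 is the polygon with vertices (10,5), (5,0), (2,8.25), (2,11.125), (9,12), (10,11).
By the shoelace formula its area is 67.56.

67.56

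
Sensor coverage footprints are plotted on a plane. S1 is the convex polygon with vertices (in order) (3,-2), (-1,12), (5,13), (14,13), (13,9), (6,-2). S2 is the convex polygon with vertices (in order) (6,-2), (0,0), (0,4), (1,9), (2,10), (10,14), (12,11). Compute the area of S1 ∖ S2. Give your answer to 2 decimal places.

|S1| = 142.5, |S1∩S2| = 104.4499.
|S1 ∖ S2| = |S1| − |S1∩S2| = 142.5 − 104.4499 = 38.05.

38.05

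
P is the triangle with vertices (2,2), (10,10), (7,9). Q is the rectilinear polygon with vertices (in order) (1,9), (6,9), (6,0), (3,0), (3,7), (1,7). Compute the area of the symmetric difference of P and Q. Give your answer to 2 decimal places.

33.00

|P| = 8, |Q| = 31, |P∩Q| = 3.
|P △ Q| = |P| + |Q| − 2·|P∩Q| = 8 + 31 − 6 = 33.00.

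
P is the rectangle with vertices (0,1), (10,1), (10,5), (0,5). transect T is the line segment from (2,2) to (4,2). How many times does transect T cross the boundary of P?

0

The segment lies entirely inside P and never meets its boundary.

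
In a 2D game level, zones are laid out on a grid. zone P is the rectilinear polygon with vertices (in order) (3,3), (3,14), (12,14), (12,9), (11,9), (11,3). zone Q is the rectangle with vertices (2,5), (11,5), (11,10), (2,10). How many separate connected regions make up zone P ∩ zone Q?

zone P ∩ zone Q is a single connected region.

1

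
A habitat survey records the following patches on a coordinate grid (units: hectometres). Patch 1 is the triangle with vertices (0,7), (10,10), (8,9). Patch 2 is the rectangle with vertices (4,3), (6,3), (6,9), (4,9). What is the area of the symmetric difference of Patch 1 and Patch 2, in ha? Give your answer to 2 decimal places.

13.00

|Patch 1| = 2, |Patch 2| = 12, |Patch 1∩Patch 2| = 0.5.
|Patch 1 △ Patch 2| = |Patch 1| + |Patch 2| − 2·|Patch 1∩Patch 2| = 2 + 12 − 1 = 13.00.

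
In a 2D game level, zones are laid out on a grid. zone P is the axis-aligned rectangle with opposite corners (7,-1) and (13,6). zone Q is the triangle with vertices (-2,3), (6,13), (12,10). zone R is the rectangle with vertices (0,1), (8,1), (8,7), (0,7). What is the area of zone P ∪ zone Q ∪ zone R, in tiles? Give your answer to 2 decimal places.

By inclusion–exclusion:
Individual areas: |zone P| = 42, |zone Q| = 42, |zone R| = 48.
|zone P∩zone Q| = 0.
|zone P∩zone R|: x∈[7,8], y∈[1,6] → 1·5 = 5.
|zone Q∩zone R| = 8.1.
|zone P∩zone Q∩zone R| = 0.
|zone P ∪ zone Q ∪ zone R| = 132 − 13.1 + 0 = 118.90.

118.90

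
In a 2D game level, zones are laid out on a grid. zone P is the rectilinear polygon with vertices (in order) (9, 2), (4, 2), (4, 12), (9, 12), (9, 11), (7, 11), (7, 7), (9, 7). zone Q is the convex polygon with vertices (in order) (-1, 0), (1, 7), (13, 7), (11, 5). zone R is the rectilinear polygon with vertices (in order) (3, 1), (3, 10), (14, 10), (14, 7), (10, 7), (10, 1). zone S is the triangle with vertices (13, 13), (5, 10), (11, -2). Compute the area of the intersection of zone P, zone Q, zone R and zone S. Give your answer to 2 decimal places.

5.28

The intersection is the polygon with vertices (9,7), (9,4.167), (8.103,3.793), (6.5,7), (7,7).
By the shoelace formula its area is 5.28.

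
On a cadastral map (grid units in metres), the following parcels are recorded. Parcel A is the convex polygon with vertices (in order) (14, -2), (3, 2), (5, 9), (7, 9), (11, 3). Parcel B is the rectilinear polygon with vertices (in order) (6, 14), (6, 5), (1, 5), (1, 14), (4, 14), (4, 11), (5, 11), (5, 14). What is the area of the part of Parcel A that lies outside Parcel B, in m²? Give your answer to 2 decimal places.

|Parcel A| = 54.5, |Parcel A∩Parcel B| = 6.2857.
|Parcel A ∖ Parcel B| = |Parcel A| − |Parcel A∩Parcel B| = 54.5 − 6.2857 = 48.21.

48.21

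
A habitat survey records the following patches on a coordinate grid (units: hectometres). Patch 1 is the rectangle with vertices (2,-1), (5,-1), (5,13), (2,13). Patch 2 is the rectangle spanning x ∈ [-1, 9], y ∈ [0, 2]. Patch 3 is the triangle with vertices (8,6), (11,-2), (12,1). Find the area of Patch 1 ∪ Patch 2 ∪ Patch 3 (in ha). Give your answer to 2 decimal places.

By inclusion–exclusion:
Individual areas: |Patch 1| = 42, |Patch 2| = 20, |Patch 3| = 8.5.
|Patch 1∩Patch 2|: x∈[2,5], y∈[0,2] → 3·2 = 6.
|Patch 1∩Patch 3| = 0.
|Patch 2∩Patch 3| = 0.
|Patch 1∩Patch 2∩Patch 3| = 0.
|Patch 1 ∪ Patch 2 ∪ Patch 3| = 70.5 − 6 + 0 = 64.50.

64.50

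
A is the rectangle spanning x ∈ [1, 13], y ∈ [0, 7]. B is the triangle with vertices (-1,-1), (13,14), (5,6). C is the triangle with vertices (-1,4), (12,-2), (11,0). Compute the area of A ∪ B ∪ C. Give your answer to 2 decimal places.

By inclusion–exclusion:
Individual areas: |A| = 84, |B| = 4, |C| = 10.
|A∩B| = 2.1762.
|A∩C| = 6.4103.
|B∩C| = 0.088.
|A∩B∩C| = 0.088.
|A ∪ B ∪ C| = 98 − 8.6745 + 0.088 = 89.41.

89.41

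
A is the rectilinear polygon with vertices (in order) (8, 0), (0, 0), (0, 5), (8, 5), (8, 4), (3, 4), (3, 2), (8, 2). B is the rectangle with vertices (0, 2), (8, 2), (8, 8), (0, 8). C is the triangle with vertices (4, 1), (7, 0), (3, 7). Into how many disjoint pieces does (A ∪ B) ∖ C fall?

(A ∪ B) ∖ C is a single connected region.

1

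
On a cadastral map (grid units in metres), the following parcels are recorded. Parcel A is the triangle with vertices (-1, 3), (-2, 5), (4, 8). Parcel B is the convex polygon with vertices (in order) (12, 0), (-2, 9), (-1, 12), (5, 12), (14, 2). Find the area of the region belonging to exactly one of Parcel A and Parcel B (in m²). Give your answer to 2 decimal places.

85.83

|Parcel A| = 7.5, |Parcel B| = 80.5, |Parcel A∩Parcel B| = 1.087.
|Parcel A △ Parcel B| = |Parcel A| + |Parcel B| − 2·|Parcel A∩Parcel B| = 7.5 + 80.5 − 2.1739 = 85.83.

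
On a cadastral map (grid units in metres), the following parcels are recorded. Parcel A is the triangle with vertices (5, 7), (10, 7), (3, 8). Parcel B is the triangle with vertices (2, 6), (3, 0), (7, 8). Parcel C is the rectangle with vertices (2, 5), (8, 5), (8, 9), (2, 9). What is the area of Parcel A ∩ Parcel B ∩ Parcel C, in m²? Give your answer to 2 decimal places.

The intersection is the polygon with vertices (4.778,7.111), (5.947,7.579), (6.733,7.467), (6.5,7), (5,7).
By the shoelace formula its area is 0.75.

0.75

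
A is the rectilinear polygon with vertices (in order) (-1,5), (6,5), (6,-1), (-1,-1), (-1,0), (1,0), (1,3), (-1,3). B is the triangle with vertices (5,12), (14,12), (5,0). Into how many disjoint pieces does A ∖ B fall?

A ∖ B is a single connected region.

1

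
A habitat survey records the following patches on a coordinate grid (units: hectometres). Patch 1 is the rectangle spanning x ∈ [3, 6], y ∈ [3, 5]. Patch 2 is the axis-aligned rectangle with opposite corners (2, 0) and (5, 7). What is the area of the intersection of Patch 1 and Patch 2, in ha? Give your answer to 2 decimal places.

|Patch 1∩Patch 2|: x∈[3,5], y∈[3,5] → 2·2 = 4.

4.00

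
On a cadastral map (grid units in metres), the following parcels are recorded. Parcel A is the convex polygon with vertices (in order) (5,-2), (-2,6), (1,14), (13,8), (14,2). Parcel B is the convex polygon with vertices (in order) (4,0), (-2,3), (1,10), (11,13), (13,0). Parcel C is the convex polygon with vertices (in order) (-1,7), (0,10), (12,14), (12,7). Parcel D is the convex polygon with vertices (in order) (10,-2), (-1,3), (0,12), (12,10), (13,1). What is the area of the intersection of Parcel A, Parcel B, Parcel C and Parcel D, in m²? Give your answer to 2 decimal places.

The intersection is the polygon with vertices (4.929,11.179), (7.5,10.75), (11.667,8.667), (11.923,7), (-0.286,7), (1,10).
By the shoelace formula its area is 37.72.

37.72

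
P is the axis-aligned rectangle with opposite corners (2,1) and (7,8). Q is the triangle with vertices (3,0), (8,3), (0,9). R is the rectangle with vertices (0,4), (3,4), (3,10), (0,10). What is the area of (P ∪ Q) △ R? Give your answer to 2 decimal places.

42.51

|P ∪ Q| = 41.175.
|(P ∪ Q) ∩ R| = 8.3333.
|(P ∪ Q) △ R| = 41.175 + 18 − 16.6667 = 42.51.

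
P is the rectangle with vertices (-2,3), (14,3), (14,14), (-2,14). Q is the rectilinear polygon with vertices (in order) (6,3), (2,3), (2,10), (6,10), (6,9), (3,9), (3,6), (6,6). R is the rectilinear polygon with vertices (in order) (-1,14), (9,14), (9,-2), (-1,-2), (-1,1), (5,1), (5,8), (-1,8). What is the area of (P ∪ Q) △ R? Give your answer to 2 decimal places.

134.00

|P ∪ Q| = 176.
|(P ∪ Q) ∩ R| = 80.
|(P ∪ Q) △ R| = 176 + 118 − 160 = 134.00.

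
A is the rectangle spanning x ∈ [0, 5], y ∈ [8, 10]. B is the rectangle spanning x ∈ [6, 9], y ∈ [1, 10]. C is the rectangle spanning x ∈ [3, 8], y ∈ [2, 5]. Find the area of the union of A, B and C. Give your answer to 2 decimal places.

46.00

By inclusion–exclusion:
Individual areas: |A| = 10, |B| = 27, |C| = 15.
|A∩B| = 0 (no overlap).
|A∩C| = 0 (no overlap).
|B∩C|: x∈[6,8], y∈[2,5] → 2·3 = 6.
|A∩B∩C| = 0.
|A ∪ B ∪ C| = 52 − 6 + 0 = 46.00.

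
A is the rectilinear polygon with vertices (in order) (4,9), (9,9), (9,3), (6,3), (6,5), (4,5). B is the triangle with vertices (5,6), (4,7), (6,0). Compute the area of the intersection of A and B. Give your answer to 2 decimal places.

1.01

The intersection is the polygon with vertices (4.571,5), (4,7), (5,6), (5.167,5).
By the shoelace formula its area is 1.01.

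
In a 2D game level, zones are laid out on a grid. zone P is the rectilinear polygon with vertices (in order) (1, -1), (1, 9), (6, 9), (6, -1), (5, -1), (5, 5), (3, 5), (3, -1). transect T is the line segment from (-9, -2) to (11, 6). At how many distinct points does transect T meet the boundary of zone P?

4

The segment meets the boundary at (6,4), (3,2.8), (5,3.6), (1,2).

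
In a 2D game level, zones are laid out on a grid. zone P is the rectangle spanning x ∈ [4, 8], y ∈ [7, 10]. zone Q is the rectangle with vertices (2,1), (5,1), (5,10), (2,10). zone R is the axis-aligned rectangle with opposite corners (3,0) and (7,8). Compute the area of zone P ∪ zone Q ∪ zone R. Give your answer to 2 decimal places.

By inclusion–exclusion:
Individual areas: |zone P| = 12, |zone Q| = 27, |zone R| = 32.
|zone P∩zone Q|: x∈[4,5], y∈[7,10] → 1·3 = 3.
|zone P∩zone R|: x∈[4,7], y∈[7,8] → 3·1 = 3.
|zone Q∩zone R|: x∈[3,5], y∈[1,8] → 2·7 = 14.
|zone P∩zone Q∩zone R| = 1.
|zone P ∪ zone Q ∪ zone R| = 71 − 20 + 1 = 52.00.

52.00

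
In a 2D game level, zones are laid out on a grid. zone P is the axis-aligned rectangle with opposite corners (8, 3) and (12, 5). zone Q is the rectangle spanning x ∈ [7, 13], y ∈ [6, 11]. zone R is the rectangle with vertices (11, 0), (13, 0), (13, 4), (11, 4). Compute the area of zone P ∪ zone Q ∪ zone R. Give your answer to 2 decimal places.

By inclusion–exclusion:
Individual areas: |zone P| = 8, |zone Q| = 30, |zone R| = 8.
|zone P∩zone Q| = 0 (no overlap).
|zone P∩zone R|: x∈[11,12], y∈[3,4] → 1·1 = 1.
|zone Q∩zone R| = 0 (no overlap).
|zone P∩zone Q∩zone R| = 0.
|zone P ∪ zone Q ∪ zone R| = 46 − 1 + 0 = 45.00.

45.00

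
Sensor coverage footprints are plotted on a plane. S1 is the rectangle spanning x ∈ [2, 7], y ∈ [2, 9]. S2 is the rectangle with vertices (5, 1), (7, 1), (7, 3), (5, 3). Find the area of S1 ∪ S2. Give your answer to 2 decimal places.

By inclusion–exclusion:
Individual areas: |S1| = 35, |S2| = 4.
|S1∩S2|: x∈[5,7], y∈[2,3] → 2·1 = 2.
|S1 ∪ S2| = 39 − 2 = 37.00.

37.00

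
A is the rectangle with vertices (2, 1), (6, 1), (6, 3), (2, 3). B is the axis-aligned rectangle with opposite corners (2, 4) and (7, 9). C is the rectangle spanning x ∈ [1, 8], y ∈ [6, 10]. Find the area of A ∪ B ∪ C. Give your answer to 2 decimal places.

By inclusion–exclusion:
Individual areas: |A| = 8, |B| = 25, |C| = 28.
|A∩B| = 0 (no overlap).
|A∩C| = 0 (no overlap).
|B∩C|: x∈[2,7], y∈[6,9] → 5·3 = 15.
|A∩B∩C| = 0.
|A ∪ B ∪ C| = 61 − 15 + 0 = 46.00.

46.00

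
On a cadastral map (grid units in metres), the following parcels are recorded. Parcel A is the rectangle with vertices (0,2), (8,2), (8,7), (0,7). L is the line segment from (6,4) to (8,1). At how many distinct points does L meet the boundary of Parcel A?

1

The segment meets the boundary at (7.333,2).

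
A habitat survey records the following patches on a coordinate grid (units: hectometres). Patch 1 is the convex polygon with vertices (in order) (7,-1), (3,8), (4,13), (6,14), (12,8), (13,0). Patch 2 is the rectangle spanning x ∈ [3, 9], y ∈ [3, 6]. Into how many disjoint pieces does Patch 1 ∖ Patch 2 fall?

Patch 1 ∖ Patch 2 is a single connected region.

1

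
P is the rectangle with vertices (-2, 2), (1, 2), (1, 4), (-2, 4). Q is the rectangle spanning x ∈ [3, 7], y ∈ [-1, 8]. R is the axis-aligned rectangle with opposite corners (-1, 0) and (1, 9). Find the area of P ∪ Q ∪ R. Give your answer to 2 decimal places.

By inclusion–exclusion:
Individual areas: |P| = 6, |Q| = 36, |R| = 18.
|P∩Q| = 0 (no overlap).
|P∩R|: x∈[-1,1], y∈[2,4] → 2·2 = 4.
|Q∩R| = 0 (no overlap).
|P∩Q∩R| = 0.
|P ∪ Q ∪ R| = 60 − 4 + 0 = 56.00.

56.00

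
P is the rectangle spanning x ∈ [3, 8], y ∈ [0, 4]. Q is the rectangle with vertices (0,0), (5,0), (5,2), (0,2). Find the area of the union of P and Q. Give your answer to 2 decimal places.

By inclusion–exclusion:
Individual areas: |P| = 20, |Q| = 10.
|P∩Q|: x∈[3,5], y∈[0,2] → 2·2 = 4.
|P ∪ Q| = 30 − 4 = 26.00.

26.00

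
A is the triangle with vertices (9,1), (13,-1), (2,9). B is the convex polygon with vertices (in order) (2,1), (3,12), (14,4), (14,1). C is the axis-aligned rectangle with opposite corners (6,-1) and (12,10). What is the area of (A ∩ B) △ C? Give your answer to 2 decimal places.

|A ∩ B| = 7.1483.
|(A ∩ B) ∩ C| = 5.3299.
|(A ∩ B) △ C| = 7.1483 + 66 − 10.6597 = 62.49.

62.49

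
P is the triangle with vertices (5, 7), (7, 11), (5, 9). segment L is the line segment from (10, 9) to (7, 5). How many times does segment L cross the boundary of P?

The segment lies entirely outside P and never meets its boundary.

0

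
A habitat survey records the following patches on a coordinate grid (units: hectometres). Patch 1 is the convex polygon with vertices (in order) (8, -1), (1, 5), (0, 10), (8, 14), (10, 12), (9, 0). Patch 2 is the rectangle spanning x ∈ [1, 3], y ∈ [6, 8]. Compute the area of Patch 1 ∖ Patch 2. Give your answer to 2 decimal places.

91.00

|Patch 1| = 95, |Patch 1∩Patch 2| = 4.
|Patch 1 ∖ Patch 2| = |Patch 1| − |Patch 1∩Patch 2| = 95 − 4 = 91.00.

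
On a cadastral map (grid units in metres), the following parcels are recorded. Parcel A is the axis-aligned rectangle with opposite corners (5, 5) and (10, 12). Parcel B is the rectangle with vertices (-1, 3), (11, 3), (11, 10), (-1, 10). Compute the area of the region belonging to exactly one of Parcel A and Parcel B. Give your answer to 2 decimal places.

69.00

|Parcel A∩Parcel B|: x∈[5,10], y∈[5,10] → 5·5 = 25.
|Parcel A △ Parcel B| = |Parcel A| + |Parcel B| − 2·|Parcel A∩Parcel B| = 35 + 84 − 50 = 69.00.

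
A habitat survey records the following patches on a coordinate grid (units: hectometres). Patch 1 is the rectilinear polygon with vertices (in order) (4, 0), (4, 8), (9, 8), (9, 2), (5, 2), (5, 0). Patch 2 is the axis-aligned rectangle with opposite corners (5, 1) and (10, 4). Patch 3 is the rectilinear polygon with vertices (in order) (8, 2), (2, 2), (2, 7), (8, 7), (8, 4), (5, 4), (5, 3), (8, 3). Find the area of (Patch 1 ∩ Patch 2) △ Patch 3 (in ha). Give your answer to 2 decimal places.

29.00

|Patch 1 ∩ Patch 2| = 8.
|(Patch 1 ∩ Patch 2) ∩ Patch 3| = 3.
|(Patch 1 ∩ Patch 2) △ Patch 3| = 8 + 27 − 6 = 29.00.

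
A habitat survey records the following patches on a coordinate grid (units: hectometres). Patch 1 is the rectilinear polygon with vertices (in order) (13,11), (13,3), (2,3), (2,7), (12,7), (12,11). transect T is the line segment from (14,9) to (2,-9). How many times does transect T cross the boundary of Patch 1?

The segment meets the boundary at (10,3), (13,7.5).

2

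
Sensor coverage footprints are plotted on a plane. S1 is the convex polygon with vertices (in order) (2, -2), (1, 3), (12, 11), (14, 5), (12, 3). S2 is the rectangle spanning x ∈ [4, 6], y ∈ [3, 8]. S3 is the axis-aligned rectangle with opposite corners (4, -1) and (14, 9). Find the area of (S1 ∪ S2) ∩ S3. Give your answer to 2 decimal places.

65.49

|S1 ∪ S2| = 83.6818.
|(S1 ∪ S2) ∩ S3| = 65.49.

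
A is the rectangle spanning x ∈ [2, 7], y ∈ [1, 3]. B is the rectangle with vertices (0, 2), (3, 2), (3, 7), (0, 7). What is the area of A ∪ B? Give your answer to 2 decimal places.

By inclusion–exclusion:
Individual areas: |A| = 10, |B| = 15.
|A∩B|: x∈[2,3], y∈[2,3] → 1·1 = 1.
|A ∪ B| = 25 − 1 = 24.00.

24.00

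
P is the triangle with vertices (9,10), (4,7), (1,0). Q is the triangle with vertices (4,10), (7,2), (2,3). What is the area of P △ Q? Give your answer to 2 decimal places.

17.55

|P| = 13, |Q| = 18.5, |P∩Q| = 6.9742.
|P △ Q| = |P| + |Q| − 2·|P∩Q| = 13 + 18.5 − 13.9483 = 17.55.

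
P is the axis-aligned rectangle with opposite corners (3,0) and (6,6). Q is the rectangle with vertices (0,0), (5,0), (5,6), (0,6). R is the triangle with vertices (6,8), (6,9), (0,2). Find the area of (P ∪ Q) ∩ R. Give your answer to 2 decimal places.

1.14

The region (P ∪ Q) ∩ R is the polygon with vertices (4,6), (0,2), (3.429,6).
By the shoelace formula its area is 1.14.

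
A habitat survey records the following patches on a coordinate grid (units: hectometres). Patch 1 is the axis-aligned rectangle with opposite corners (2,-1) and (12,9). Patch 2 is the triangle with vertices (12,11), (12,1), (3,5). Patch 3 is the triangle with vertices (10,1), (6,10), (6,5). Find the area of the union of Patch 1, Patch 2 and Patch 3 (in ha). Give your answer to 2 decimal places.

By inclusion–exclusion:
Individual areas: |Patch 1| = 100, |Patch 2| = 45, |Patch 3| = 10.
|Patch 1∩Patch 2| = 42.
|Patch 1∩Patch 3| = 9.7778.
|Patch 2∩Patch 3| = 7.9648.
|Patch 1∩Patch 2∩Patch 3| = 7.9648.
|Patch 1 ∪ Patch 2 ∪ Patch 3| = 155 − 59.7426 + 7.9648 = 103.22.

103.22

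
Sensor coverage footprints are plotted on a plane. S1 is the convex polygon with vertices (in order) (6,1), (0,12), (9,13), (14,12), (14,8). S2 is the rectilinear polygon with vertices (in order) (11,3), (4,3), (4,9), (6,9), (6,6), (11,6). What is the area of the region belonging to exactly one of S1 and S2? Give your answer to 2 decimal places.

80.96

|S1| = 100, |S2| = 27, |S1∩S2| = 23.0192.
|S1 △ S2| = |S1| + |S2| − 2·|S1∩S2| = 100 + 27 − 46.0384 = 80.96.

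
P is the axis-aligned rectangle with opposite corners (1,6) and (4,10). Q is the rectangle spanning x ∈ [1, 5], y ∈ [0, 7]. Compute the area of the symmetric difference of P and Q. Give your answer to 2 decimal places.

|P∩Q|: x∈[1,4], y∈[6,7] → 3·1 = 3.
|P △ Q| = |P| + |Q| − 2·|P∩Q| = 12 + 28 − 6 = 34.00.

34.00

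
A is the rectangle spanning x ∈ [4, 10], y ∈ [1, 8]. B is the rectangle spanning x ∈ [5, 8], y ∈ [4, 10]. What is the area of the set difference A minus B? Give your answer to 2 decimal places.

|A∩B|: x∈[5,8], y∈[4,8] → 3·4 = 12.
|A| = 42.
|A ∖ B| = |A| − |A∩B| = 42 − 12 = 30.00.

30.00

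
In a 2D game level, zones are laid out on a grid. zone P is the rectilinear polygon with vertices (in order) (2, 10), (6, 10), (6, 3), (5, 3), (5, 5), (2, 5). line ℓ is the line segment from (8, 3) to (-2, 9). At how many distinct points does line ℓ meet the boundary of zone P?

4

The segment meets the boundary at (2,6.6), (5,4.8), (6,4.2), (4.667,5).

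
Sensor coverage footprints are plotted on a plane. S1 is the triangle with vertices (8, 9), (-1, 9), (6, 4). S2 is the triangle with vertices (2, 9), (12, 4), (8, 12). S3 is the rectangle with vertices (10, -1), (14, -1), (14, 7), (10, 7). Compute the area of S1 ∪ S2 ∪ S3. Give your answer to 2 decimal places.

74.25

By inclusion–exclusion:
Individual areas: |S1| = 22.5, |S2| = 30, |S3| = 32.
|S1∩S2| = 7.5.
|S1∩S3| = 0.
|S2∩S3| = 2.75.
|S1∩S2∩S3| = 0.
|S1 ∪ S2 ∪ S3| = 84.5 − 10.25 + 0 = 74.25.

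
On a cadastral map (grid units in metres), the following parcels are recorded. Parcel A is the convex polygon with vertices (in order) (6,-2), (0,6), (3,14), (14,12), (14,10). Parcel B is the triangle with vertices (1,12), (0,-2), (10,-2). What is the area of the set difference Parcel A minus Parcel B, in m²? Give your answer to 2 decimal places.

88.83

|Parcel A| = 129, |Parcel A∩Parcel B| = 40.1719.
|Parcel A ∖ Parcel B| = |Parcel A| − |Parcel A∩Parcel B| = 129 − 40.1719 = 88.83.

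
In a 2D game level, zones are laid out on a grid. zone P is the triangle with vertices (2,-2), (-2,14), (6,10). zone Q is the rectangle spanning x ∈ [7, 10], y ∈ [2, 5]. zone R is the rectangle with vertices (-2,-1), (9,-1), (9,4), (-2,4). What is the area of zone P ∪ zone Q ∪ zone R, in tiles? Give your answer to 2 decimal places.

By inclusion–exclusion:
Individual areas: |zone P| = 56, |zone Q| = 9, |zone R| = 55.
|zone P∩zone Q| = 0.
|zone P∩zone R| = 10.2083.
|zone Q∩zone R|: x∈[7,9], y∈[2,4] → 2·2 = 4.
|zone P∩zone Q∩zone R| = 0.
|zone P ∪ zone Q ∪ zone R| = 120 − 14.2083 + 0 = 105.79.

105.79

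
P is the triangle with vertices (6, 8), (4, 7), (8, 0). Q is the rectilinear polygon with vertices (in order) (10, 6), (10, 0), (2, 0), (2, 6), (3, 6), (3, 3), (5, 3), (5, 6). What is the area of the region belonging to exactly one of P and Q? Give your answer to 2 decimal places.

39.75

|P| = 9, |Q| = 42, |P∩Q| = 5.625.
|P △ Q| = |P| + |Q| − 2·|P∩Q| = 9 + 42 − 11.25 = 39.75.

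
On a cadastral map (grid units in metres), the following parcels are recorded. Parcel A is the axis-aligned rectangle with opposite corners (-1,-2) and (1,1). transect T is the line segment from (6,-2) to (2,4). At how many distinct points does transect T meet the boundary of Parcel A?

The segment lies entirely outside Parcel A and never meets its boundary.

0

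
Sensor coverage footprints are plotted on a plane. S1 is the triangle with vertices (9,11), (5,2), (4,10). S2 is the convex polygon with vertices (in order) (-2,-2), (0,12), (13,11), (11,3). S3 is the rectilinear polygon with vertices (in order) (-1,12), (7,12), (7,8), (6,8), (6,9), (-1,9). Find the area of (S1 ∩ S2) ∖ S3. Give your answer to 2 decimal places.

15.66

|S1 ∩ S2| = 20.5.
|(S1 ∩ S2) ∩ S3| = 4.8375.
|(S1 ∩ S2) ∖ S3| = 20.5 − 4.8375 = 15.66.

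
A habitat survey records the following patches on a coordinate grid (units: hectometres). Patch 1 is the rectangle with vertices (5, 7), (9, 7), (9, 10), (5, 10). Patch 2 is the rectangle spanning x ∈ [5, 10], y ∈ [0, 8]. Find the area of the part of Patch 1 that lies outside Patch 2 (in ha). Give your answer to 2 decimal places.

|Patch 1∩Patch 2|: x∈[5,9], y∈[7,8] → 4·1 = 4.
|Patch 1| = 12.
|Patch 1 ∖ Patch 2| = |Patch 1| − |Patch 1∩Patch 2| = 12 − 4 = 8.00.

8.00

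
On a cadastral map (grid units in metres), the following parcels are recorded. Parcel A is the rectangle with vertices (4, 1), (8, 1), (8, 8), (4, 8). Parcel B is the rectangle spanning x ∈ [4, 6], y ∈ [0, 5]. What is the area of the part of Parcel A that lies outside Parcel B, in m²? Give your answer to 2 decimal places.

20.00

|Parcel A∩Parcel B|: x∈[4,6], y∈[1,5] → 2·4 = 8.
|Parcel A| = 28.
|Parcel A ∖ Parcel B| = |Parcel A| − |Parcel A∩Parcel B| = 28 − 8 = 20.00.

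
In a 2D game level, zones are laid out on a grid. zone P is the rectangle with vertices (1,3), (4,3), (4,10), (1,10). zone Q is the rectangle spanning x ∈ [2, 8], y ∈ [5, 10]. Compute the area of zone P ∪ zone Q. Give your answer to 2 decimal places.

By inclusion–exclusion:
Individual areas: |zone P| = 21, |zone Q| = 30.
|zone P∩zone Q|: x∈[2,4], y∈[5,10] → 2·5 = 10.
|zone P ∪ zone Q| = 51 − 10 = 41.00.

41.00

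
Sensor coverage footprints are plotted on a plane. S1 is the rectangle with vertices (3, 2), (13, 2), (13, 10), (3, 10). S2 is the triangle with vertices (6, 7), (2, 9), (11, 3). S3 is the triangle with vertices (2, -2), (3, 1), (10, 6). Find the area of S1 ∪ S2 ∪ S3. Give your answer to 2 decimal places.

84.88

By inclusion–exclusion:
Individual areas: |S1| = 80, |S2| = 3, |S3| = 8.
|S1∩S2| = 2.9167.
|S1∩S3| = 3.2.
|S2∩S3| = 0.0843.
|S1∩S2∩S3| = 0.0843.
|S1 ∪ S2 ∪ S3| = 91 − 6.2009 + 0.0843 = 84.88.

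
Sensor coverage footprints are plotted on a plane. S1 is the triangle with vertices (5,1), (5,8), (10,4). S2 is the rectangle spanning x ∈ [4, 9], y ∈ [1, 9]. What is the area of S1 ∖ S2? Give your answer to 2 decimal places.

|S1| = 17.5, |S1∩S2| = 16.8.
|S1 ∖ S2| = |S1| − |S1∩S2| = 17.5 − 16.8 = 0.70.

0.70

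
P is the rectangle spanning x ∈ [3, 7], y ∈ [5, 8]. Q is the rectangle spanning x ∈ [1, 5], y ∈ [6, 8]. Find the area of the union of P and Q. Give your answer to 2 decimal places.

By inclusion–exclusion:
Individual areas: |P| = 12, |Q| = 8.
|P∩Q|: x∈[3,5], y∈[6,8] → 2·2 = 4.
|P ∪ Q| = 20 − 4 = 16.00.

16.00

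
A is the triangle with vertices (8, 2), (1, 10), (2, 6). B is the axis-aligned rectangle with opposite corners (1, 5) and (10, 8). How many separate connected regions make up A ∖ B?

2

A ∖ B splits into 2 disjoint pieces (area 2.8125, area 1.25).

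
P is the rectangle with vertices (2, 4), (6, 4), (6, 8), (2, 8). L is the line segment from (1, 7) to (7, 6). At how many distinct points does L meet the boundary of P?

2

The segment meets the boundary at (6,6.167), (2,6.833).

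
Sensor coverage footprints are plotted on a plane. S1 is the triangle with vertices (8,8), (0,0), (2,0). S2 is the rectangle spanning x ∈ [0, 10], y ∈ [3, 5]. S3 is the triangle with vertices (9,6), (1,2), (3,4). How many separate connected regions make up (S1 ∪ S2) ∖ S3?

(S1 ∪ S2) ∖ S3 splits into 2 disjoint pieces (area 8.125, area 14.875).

2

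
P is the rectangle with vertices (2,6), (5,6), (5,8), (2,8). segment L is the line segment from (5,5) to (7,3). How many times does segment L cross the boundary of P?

0

The segment lies entirely outside P and never meets its boundary.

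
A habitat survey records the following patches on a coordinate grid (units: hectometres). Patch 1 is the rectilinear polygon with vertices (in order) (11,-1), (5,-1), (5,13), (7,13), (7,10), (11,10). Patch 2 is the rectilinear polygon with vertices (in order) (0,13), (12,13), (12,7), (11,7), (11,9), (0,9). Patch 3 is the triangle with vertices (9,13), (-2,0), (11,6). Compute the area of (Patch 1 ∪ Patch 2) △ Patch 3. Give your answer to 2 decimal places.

|Patch 1 ∪ Patch 2| = 110.
|(Patch 1 ∪ Patch 2) ∩ Patch 3| = 33.8531.
|(Patch 1 ∪ Patch 2) △ Patch 3| = 110 + 51.5 − 67.7063 = 93.79.

93.79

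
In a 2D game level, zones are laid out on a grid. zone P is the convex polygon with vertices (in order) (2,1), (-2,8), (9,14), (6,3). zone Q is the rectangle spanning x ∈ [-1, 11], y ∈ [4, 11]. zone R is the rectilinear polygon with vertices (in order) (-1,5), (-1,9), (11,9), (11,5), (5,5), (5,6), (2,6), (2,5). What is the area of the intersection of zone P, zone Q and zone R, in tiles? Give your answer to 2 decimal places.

28.73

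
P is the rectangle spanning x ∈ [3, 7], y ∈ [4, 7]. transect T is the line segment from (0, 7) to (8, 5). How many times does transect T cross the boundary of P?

2

The segment meets the boundary at (7,5.25), (3,6.25).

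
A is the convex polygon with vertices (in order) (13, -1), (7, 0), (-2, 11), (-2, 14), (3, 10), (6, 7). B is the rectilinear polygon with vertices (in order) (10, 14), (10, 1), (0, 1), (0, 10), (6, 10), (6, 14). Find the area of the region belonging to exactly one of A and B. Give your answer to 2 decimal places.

83.99

|A| = 60, |B| = 106, |A∩B| = 41.0036.
|A △ B| = |A| + |B| − 2·|A∩B| = 60 + 106 − 82.0072 = 83.99.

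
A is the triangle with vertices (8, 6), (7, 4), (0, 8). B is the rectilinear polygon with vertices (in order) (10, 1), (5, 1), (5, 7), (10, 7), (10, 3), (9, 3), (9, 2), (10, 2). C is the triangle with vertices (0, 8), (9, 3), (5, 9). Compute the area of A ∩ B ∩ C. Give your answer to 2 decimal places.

The intersection is the polygon with vertices (5,6.75), (6.8,6.3), (7.571,5.143), (7.043,4.087), (5,5.222).
By the shoelace formula its area is 4.21.

4.21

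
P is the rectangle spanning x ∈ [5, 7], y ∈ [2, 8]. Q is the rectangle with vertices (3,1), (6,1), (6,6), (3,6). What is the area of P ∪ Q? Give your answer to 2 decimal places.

By inclusion–exclusion:
Individual areas: |P| = 12, |Q| = 15.
|P∩Q|: x∈[5,6], y∈[2,6] → 1·4 = 4.
|P ∪ Q| = 27 − 4 = 23.00.

23.00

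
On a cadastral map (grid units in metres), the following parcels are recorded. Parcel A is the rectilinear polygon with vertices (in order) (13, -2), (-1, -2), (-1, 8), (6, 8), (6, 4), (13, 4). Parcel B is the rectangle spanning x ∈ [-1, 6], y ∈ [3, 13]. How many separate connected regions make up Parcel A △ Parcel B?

Parcel A △ Parcel B splits into 2 disjoint pieces (area 77, area 35).

2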